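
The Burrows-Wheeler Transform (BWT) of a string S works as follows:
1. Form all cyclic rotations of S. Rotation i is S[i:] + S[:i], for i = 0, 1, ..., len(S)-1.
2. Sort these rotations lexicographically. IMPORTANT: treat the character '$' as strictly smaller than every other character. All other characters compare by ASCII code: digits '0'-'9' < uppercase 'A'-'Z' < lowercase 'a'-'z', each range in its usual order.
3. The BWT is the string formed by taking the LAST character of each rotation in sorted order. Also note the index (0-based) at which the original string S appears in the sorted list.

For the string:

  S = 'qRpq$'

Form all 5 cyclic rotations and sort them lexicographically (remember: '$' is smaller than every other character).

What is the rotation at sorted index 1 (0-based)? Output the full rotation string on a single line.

All 5 rotations (rotation i = S[i:]+S[:i]):
  rot[0] = qRpq$
  rot[1] = Rpq$q
  rot[2] = pq$qR
  rot[3] = q$qRp
  rot[4] = $qRpq
Sorted (with $ < everything):
  sorted[0] = $qRpq
  sorted[1] = Rpq$q
  sorted[2] = pq$qR
  sorted[3] = q$qRp
  sorted[4] = qRpq$
sorted[1] = Rpq$q

Answer: Rpq$q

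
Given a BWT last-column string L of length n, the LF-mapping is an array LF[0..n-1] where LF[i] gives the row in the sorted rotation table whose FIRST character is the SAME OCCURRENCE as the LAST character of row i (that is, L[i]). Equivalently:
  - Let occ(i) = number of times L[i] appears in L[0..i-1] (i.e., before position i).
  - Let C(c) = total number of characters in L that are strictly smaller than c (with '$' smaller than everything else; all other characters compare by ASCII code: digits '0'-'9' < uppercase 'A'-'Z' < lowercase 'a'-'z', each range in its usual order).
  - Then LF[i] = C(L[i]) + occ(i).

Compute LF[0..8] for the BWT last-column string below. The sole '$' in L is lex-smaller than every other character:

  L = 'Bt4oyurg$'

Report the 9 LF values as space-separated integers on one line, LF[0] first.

Char counts: '$':1, '4':1, 'B':1, 'g':1, 'o':1, 'r':1, 't':1, 'u':1, 'y':1
C (first-col start): C('$')=0, C('4')=1, C('B')=2, C('g')=3, C('o')=4, C('r')=5, C('t')=6, C('u')=7, C('y')=8
L[0]='B': occ=0, LF[0]=C('B')+0=2+0=2
L[1]='t': occ=0, LF[1]=C('t')+0=6+0=6
L[2]='4': occ=0, LF[2]=C('4')+0=1+0=1
L[3]='o': occ=0, LF[3]=C('o')+0=4+0=4
L[4]='y': occ=0, LF[4]=C('y')+0=8+0=8
L[5]='u': occ=0, LF[5]=C('u')+0=7+0=7
L[6]='r': occ=0, LF[6]=C('r')+0=5+0=5
L[7]='g': occ=0, LF[7]=C('g')+0=3+0=3
L[8]='$': occ=0, LF[8]=C('$')+0=0+0=0

Answer: 2 6 1 4 8 7 5 3 0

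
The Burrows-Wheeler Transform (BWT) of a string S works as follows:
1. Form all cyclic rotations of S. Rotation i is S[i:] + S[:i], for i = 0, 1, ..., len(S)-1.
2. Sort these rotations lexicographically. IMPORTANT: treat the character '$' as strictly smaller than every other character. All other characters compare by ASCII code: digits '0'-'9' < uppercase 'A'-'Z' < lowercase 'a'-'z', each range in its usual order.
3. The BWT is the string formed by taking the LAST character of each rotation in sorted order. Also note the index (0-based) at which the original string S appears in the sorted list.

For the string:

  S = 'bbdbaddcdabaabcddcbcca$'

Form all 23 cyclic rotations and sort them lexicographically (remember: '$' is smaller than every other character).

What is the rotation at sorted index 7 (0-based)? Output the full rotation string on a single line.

All 23 rotations (rotation i = S[i:]+S[:i]):
  rot[0] = bbdbaddcdabaabcddcbcca$
  rot[1] = bdbaddcdabaabcddcbcca$b
  rot[2] = dbaddcdabaabcddcbcca$bb
  rot[3] = baddcdabaabcddcbcca$bbd
  rot[4] = addcdabaabcddcbcca$bbdb
  rot[5] = ddcdabaabcddcbcca$bbdba
  rot[6] = dcdabaabcddcbcca$bbdbad
  rot[7] = cdabaabcddcbcca$bbdbadd
  rot[8] = dabaabcddcbcca$bbdbaddc
  rot[9] = abaabcddcbcca$bbdbaddcd
  rot[10] = baabcddcbcca$bbdbaddcda
  rot[11] = aabcddcbcca$bbdbaddcdab
  rot[12] = abcddcbcca$bbdbaddcdaba
  rot[13] = bcddcbcca$bbdbaddcdabaa
  rot[14] = cddcbcca$bbdbaddcdabaab
  rot[15] = ddcbcca$bbdbaddcdabaabc
  rot[16] = dcbcca$bbdbaddcdabaabcd
  rot[17] = cbcca$bbdbaddcdabaabcdd
  rot[18] = bcca$bbdbaddcdabaabcddc
  rot[19] = cca$bbdbaddcdabaabcddcb
  rot[20] = ca$bbdbaddcdabaabcddcbc
  rot[21] = a$bbdbaddcdabaabcddcbcc
  rot[22] = $bbdbaddcdabaabcddcbcca
Sorted (with $ < everything):
  sorted[0] = $bbdbaddcdabaabcddcbcca
  sorted[1] = a$bbdbaddcdabaabcddcbcc
  sorted[2] = aabcddcbcca$bbdbaddcdab
  sorted[3] = abaabcddcbcca$bbdbaddcd
  sorted[4] = abcddcbcca$bbdbaddcdaba
  sorted[5] = addcdabaabcddcbcca$bbdb
  sorted[6] = baabcddcbcca$bbdbaddcda
  sorted[7] = baddcdabaabcddcbcca$bbd
  sorted[8] = bbdbaddcdabaabcddcbcca$
  sorted[9] = bcca$bbdbaddcdabaabcddc
  sorted[10] = bcddcbcca$bbdbaddcdabaa
  sorted[11] = bdbaddcdabaabcddcbcca$b
  sorted[12] = ca$bbdbaddcdabaabcddcbc
  sorted[13] = cbcca$bbdbaddcdabaabcdd
  sorted[14] = cca$bbdbaddcdabaabcddcb
  sorted[15] = cdabaabcddcbcca$bbdbadd
  sorted[16] = cddcbcca$bbdbaddcdabaab
  sorted[17] = dabaabcddcbcca$bbdbaddc
  sorted[18] = dbaddcdabaabcddcbcca$bb
  sorted[19] = dcbcca$bbdbaddcdabaabcd
  sorted[20] = dcdabaabcddcbcca$bbdbad
  sorted[21] = ddcbcca$bbdbaddcdabaabc
  sorted[22] = ddcdabaabcddcbcca$bbdba
sorted[7] = baddcdabaabcddcbcca$bbd

Answer: baddcdabaabcddcbcca$bbd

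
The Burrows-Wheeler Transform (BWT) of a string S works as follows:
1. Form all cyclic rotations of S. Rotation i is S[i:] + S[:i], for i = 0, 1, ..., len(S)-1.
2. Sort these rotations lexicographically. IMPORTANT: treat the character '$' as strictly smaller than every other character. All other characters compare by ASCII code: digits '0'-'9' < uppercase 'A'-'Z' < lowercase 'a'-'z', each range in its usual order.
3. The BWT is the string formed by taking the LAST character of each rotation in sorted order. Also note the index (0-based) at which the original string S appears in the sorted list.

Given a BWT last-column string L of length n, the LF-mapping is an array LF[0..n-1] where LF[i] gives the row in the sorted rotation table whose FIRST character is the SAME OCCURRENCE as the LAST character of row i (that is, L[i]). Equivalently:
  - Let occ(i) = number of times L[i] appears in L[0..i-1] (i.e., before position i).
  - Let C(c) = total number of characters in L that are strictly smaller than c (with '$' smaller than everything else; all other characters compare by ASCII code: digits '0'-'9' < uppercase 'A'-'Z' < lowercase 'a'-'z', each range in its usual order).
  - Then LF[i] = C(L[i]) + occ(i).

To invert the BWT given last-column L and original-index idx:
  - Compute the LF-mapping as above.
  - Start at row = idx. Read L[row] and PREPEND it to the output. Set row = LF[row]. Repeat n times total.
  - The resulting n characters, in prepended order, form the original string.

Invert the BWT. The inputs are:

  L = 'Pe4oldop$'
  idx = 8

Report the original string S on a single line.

LF mapping: 2 4 1 6 5 3 7 8 0
Walk LF starting at row 8, prepending L[row]:
  step 1: row=8, L[8]='$', prepend. Next row=LF[8]=0
  step 2: row=0, L[0]='P', prepend. Next row=LF[0]=2
  step 3: row=2, L[2]='4', prepend. Next row=LF[2]=1
  step 4: row=1, L[1]='e', prepend. Next row=LF[1]=4
  step 5: row=4, L[4]='l', prepend. Next row=LF[4]=5
  step 6: row=5, L[5]='d', prepend. Next row=LF[5]=3
  step 7: row=3, L[3]='o', prepend. Next row=LF[3]=6
  step 8: row=6, L[6]='o', prepend. Next row=LF[6]=7
  step 9: row=7, L[7]='p', prepend. Next row=LF[7]=8
Reversed output: poodle4P$

Answer: poodle4P$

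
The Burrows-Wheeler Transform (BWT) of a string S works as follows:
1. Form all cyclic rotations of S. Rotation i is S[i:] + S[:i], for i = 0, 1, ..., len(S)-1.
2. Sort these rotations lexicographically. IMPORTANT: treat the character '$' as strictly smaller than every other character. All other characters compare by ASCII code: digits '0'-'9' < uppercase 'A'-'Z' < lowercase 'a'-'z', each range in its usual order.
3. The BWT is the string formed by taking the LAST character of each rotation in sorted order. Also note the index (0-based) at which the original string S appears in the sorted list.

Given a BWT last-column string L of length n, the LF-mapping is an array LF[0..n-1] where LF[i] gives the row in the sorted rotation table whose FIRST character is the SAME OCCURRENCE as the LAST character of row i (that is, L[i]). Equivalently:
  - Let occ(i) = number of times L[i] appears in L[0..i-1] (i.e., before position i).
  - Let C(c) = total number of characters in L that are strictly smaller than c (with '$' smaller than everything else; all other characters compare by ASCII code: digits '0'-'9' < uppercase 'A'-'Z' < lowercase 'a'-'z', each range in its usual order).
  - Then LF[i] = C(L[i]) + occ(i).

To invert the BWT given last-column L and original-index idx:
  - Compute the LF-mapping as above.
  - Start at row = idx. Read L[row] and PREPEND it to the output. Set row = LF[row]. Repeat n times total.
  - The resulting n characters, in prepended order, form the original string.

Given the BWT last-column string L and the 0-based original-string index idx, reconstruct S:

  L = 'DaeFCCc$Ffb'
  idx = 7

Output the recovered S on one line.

LF mapping: 3 6 9 4 1 2 8 0 5 10 7
Walk LF starting at row 7, prepending L[row]:
  step 1: row=7, L[7]='$', prepend. Next row=LF[7]=0
  step 2: row=0, L[0]='D', prepend. Next row=LF[0]=3
  step 3: row=3, L[3]='F', prepend. Next row=LF[3]=4
  step 4: row=4, L[4]='C', prepend. Next row=LF[4]=1
  step 5: row=1, L[1]='a', prepend. Next row=LF[1]=6
  step 6: row=6, L[6]='c', prepend. Next row=LF[6]=8
  step 7: row=8, L[8]='F', prepend. Next row=LF[8]=5
  step 8: row=5, L[5]='C', prepend. Next row=LF[5]=2
  step 9: row=2, L[2]='e', prepend. Next row=LF[2]=9
  step 10: row=9, L[9]='f', prepend. Next row=LF[9]=10
  step 11: row=10, L[10]='b', prepend. Next row=LF[10]=7
Reversed output: bfeCFcaCFD$

Answer: bfeCFcaCFD$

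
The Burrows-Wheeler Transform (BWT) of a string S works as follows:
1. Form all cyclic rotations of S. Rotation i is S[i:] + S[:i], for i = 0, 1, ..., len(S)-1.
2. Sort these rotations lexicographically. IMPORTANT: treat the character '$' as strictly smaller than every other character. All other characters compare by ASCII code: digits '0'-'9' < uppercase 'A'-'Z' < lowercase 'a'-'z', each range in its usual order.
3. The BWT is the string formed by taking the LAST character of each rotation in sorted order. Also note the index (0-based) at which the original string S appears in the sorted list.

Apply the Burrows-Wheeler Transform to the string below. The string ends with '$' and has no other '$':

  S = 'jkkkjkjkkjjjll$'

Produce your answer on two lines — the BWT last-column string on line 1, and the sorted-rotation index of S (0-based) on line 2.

All 15 rotations (rotation i = S[i:]+S[:i]):
  rot[0] = jkkkjkjkkjjjll$
  rot[1] = kkkjkjkkjjjll$j
  rot[2] = kkjkjkkjjjll$jk
  rot[3] = kjkjkkjjjll$jkk
  rot[4] = jkjkkjjjll$jkkk
  rot[5] = kjkkjjjll$jkkkj
  rot[6] = jkkjjjll$jkkkjk
  rot[7] = kkjjjll$jkkkjkj
  rot[8] = kjjjll$jkkkjkjk
  rot[9] = jjjll$jkkkjkjkk
  rot[10] = jjll$jkkkjkjkkj
  rot[11] = jll$jkkkjkjkkjj
  rot[12] = ll$jkkkjkjkkjjj
  rot[13] = l$jkkkjkjkkjjjl
  rot[14] = $jkkkjkjkkjjjll
Sorted (with $ < everything):
  sorted[0] = $jkkkjkjkkjjjll  (last char: 'l')
  sorted[1] = jjjll$jkkkjkjkk  (last char: 'k')
  sorted[2] = jjll$jkkkjkjkkj  (last char: 'j')
  sorted[3] = jkjkkjjjll$jkkk  (last char: 'k')
  sorted[4] = jkkjjjll$jkkkjk  (last char: 'k')
  sorted[5] = jkkkjkjkkjjjll$  (last char: '$')
  sorted[6] = jll$jkkkjkjkkjj  (last char: 'j')
  sorted[7] = kjjjll$jkkkjkjk  (last char: 'k')
  sorted[8] = kjkjkkjjjll$jkk  (last char: 'k')
  sorted[9] = kjkkjjjll$jkkkj  (last char: 'j')
  sorted[10] = kkjjjll$jkkkjkj  (last char: 'j')
  sorted[11] = kkjkjkkjjjll$jk  (last char: 'k')
  sorted[12] = kkkjkjkkjjjll$j  (last char: 'j')
  sorted[13] = l$jkkkjkjkkjjjl  (last char: 'l')
  sorted[14] = ll$jkkkjkjkkjjj  (last char: 'j')
Last column: lkjkk$jkkjjkjlj
Original string S is at sorted index 5

Answer: lkjkk$jkkjjkjlj
5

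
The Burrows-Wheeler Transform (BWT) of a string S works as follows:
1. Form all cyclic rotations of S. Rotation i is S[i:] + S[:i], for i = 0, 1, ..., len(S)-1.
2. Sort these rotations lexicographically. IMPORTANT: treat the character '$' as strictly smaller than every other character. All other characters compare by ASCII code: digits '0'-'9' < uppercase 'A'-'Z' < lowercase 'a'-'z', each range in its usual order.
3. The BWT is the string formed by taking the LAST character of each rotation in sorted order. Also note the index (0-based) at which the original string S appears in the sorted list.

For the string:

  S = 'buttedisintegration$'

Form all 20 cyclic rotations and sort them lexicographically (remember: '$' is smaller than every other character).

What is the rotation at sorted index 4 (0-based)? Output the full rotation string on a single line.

Answer: edisintegration$butt

Derivation:
All 20 rotations (rotation i = S[i:]+S[:i]):
  rot[0] = buttedisintegration$
  rot[1] = uttedisintegration$b
  rot[2] = ttedisintegration$bu
  rot[3] = tedisintegration$but
  rot[4] = edisintegration$butt
  rot[5] = disintegration$butte
  rot[6] = isintegration$butted
  rot[7] = sintegration$buttedi
  rot[8] = integration$buttedis
  rot[9] = ntegration$buttedisi
  rot[10] = tegration$buttedisin
  rot[11] = egration$buttedisint
  rot[12] = gration$buttedisinte
  rot[13] = ration$buttedisinteg
  rot[14] = ation$buttedisintegr
  rot[15] = tion$buttedisintegra
  rot[16] = ion$buttedisintegrat
  rot[17] = on$buttedisintegrati
  rot[18] = n$buttedisintegratio
  rot[19] = $buttedisintegration
Sorted (with $ < everything):
  sorted[0] = $buttedisintegration
  sorted[1] = ation$buttedisintegr
  sorted[2] = buttedisintegration$
  sorted[3] = disintegration$butte
  sorted[4] = edisintegration$butt
  sorted[5] = egration$buttedisint
  sorted[6] = gration$buttedisinte
  sorted[7] = integration$buttedis
  sorted[8] = ion$buttedisintegrat
  sorted[9] = isintegration$butted
  sorted[10] = n$buttedisintegratio
  sorted[11] = ntegration$buttedisi
  sorted[12] = on$buttedisintegrati
  sorted[13] = ration$buttedisinteg
  sorted[14] = sintegration$buttedi
  sorted[15] = tedisintegration$but
  sorted[16] = tegration$buttedisin
  sorted[17] = tion$buttedisintegra
  sorted[18] = ttedisintegration$bu
  sorted[19] = uttedisintegration$b
sorted[4] = edisintegration$butt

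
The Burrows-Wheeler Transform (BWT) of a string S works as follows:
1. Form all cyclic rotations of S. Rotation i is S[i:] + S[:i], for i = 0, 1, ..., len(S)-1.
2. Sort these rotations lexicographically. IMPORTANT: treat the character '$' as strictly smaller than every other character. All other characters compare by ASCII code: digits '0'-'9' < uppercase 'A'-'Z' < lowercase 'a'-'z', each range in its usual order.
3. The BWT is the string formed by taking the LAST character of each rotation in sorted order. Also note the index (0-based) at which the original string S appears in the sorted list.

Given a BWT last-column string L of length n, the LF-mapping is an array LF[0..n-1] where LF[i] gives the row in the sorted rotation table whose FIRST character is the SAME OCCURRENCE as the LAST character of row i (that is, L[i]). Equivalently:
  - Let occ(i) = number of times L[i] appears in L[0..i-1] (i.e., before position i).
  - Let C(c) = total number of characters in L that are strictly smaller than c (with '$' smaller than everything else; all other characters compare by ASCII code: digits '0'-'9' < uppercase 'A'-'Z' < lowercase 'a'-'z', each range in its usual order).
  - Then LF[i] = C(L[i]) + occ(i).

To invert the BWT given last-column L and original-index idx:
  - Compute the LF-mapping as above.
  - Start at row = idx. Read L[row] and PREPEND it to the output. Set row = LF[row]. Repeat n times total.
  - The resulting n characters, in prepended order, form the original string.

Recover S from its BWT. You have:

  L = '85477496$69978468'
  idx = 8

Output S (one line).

Answer: 7496754466978898$

Derivation:
LF mapping: 11 4 1 8 9 2 14 5 0 6 15 16 10 12 3 7 13
Walk LF starting at row 8, prepending L[row]:
  step 1: row=8, L[8]='$', prepend. Next row=LF[8]=0
  step 2: row=0, L[0]='8', prepend. Next row=LF[0]=11
  step 3: row=11, L[11]='9', prepend. Next row=LF[11]=16
  step 4: row=16, L[16]='8', prepend. Next row=LF[16]=13
  step 5: row=13, L[13]='8', prepend. Next row=LF[13]=12
  step 6: row=12, L[12]='7', prepend. Next row=LF[12]=10
  step 7: row=10, L[10]='9', prepend. Next row=LF[10]=15
  step 8: row=15, L[15]='6', prepend. Next row=LF[15]=7
  step 9: row=7, L[7]='6', prepend. Next row=LF[7]=5
  step 10: row=5, L[5]='4', prepend. Next row=LF[5]=2
  step 11: row=2, L[2]='4', prepend. Next row=LF[2]=1
  step 12: row=1, L[1]='5', prepend. Next row=LF[1]=4
  step 13: row=4, L[4]='7', prepend. Next row=LF[4]=9
  step 14: row=9, L[9]='6', prepend. Next row=LF[9]=6
  step 15: row=6, L[6]='9', prepend. Next row=LF[6]=14
  step 16: row=14, L[14]='4', prepend. Next row=LF[14]=3
  step 17: row=3, L[3]='7', prepend. Next row=LF[3]=8
Reversed output: 7496754466978898$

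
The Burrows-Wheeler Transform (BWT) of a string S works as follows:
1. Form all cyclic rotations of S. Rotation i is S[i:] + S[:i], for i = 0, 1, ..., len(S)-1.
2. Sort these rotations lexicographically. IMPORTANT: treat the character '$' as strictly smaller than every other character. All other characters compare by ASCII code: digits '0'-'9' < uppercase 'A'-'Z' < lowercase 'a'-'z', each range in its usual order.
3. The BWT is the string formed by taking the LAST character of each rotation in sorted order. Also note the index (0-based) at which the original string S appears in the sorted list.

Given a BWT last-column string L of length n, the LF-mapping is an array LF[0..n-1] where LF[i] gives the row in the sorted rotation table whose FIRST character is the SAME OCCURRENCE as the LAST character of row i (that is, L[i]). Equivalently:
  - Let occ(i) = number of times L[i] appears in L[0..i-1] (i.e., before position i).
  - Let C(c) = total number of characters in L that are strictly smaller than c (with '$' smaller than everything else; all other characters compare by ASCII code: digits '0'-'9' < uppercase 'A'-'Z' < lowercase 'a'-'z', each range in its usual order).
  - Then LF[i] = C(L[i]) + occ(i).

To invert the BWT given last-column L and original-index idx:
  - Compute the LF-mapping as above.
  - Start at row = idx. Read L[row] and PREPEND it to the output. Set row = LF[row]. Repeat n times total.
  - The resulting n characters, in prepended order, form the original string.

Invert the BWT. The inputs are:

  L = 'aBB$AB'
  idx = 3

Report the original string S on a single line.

Answer: BBABa$

Derivation:
LF mapping: 5 2 3 0 1 4
Walk LF starting at row 3, prepending L[row]:
  step 1: row=3, L[3]='$', prepend. Next row=LF[3]=0
  step 2: row=0, L[0]='a', prepend. Next row=LF[0]=5
  step 3: row=5, L[5]='B', prepend. Next row=LF[5]=4
  step 4: row=4, L[4]='A', prepend. Next row=LF[4]=1
  step 5: row=1, L[1]='B', prepend. Next row=LF[1]=2
  step 6: row=2, L[2]='B', prepend. Next row=LF[2]=3
Reversed output: BBABa$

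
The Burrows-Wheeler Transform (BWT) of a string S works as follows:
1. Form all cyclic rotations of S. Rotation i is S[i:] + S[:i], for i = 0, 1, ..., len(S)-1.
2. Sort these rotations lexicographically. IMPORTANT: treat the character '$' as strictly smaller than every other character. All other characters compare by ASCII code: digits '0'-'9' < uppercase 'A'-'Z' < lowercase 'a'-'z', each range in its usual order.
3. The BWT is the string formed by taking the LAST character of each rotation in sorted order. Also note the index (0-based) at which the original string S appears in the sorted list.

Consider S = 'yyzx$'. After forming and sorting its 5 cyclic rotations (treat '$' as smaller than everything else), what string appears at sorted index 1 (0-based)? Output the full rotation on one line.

All 5 rotations (rotation i = S[i:]+S[:i]):
  rot[0] = yyzx$
  rot[1] = yzx$y
  rot[2] = zx$yy
  rot[3] = x$yyz
  rot[4] = $yyzx
Sorted (with $ < everything):
  sorted[0] = $yyzx
  sorted[1] = x$yyz
  sorted[2] = yyzx$
  sorted[3] = yzx$y
  sorted[4] = zx$yy
sorted[1] = x$yyz

Answer: x$yyz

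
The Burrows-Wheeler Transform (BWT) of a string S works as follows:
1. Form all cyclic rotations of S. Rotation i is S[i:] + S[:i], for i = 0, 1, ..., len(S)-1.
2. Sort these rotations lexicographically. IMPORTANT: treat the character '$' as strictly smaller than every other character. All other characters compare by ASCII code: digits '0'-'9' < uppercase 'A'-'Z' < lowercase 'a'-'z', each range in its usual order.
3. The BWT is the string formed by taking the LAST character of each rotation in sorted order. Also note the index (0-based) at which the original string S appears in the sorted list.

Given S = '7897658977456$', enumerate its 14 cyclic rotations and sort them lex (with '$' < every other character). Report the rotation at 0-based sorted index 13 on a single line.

All 14 rotations (rotation i = S[i:]+S[:i]):
  rot[0] = 7897658977456$
  rot[1] = 897658977456$7
  rot[2] = 97658977456$78
  rot[3] = 7658977456$789
  rot[4] = 658977456$7897
  rot[5] = 58977456$78976
  rot[6] = 8977456$789765
  rot[7] = 977456$7897658
  rot[8] = 77456$78976589
  rot[9] = 7456$789765897
  rot[10] = 456$7897658977
  rot[11] = 56$78976589774
  rot[12] = 6$789765897745
  rot[13] = $7897658977456
Sorted (with $ < everything):
  sorted[0] = $7897658977456
  sorted[1] = 456$7897658977
  sorted[2] = 56$78976589774
  sorted[3] = 58977456$78976
  sorted[4] = 6$789765897745
  sorted[5] = 658977456$7897
  sorted[6] = 7456$789765897
  sorted[7] = 7658977456$789
  sorted[8] = 77456$78976589
  sorted[9] = 7897658977456$
  sorted[10] = 897658977456$7
  sorted[11] = 8977456$789765
  sorted[12] = 97658977456$78
  sorted[13] = 977456$7897658
sorted[13] = 977456$7897658

Answer: 977456$7897658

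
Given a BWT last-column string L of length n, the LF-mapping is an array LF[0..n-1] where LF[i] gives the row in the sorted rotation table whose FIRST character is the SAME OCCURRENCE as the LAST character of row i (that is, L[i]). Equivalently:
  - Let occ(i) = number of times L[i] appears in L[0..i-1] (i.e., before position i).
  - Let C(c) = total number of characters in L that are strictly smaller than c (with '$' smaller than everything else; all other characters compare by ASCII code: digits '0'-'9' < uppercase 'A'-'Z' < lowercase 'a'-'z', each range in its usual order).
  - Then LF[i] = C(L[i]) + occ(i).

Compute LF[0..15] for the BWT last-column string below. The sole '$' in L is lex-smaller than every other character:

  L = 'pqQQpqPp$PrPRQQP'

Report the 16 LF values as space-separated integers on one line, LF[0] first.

Answer: 10 13 5 6 11 14 1 12 0 2 15 3 9 7 8 4

Derivation:
Char counts: '$':1, 'P':4, 'Q':4, 'R':1, 'p':3, 'q':2, 'r':1
C (first-col start): C('$')=0, C('P')=1, C('Q')=5, C('R')=9, C('p')=10, C('q')=13, C('r')=15
L[0]='p': occ=0, LF[0]=C('p')+0=10+0=10
L[1]='q': occ=0, LF[1]=C('q')+0=13+0=13
L[2]='Q': occ=0, LF[2]=C('Q')+0=5+0=5
L[3]='Q': occ=1, LF[3]=C('Q')+1=5+1=6
L[4]='p': occ=1, LF[4]=C('p')+1=10+1=11
L[5]='q': occ=1, LF[5]=C('q')+1=13+1=14
L[6]='P': occ=0, LF[6]=C('P')+0=1+0=1
L[7]='p': occ=2, LF[7]=C('p')+2=10+2=12
L[8]='$': occ=0, LF[8]=C('$')+0=0+0=0
L[9]='P': occ=1, LF[9]=C('P')+1=1+1=2
L[10]='r': occ=0, LF[10]=C('r')+0=15+0=15
L[11]='P': occ=2, LF[11]=C('P')+2=1+2=3
L[12]='R': occ=0, LF[12]=C('R')+0=9+0=9
L[13]='Q': occ=2, LF[13]=C('Q')+2=5+2=7
L[14]='Q': occ=3, LF[14]=C('Q')+3=5+3=8
L[15]='P': occ=3, LF[15]=C('P')+3=1+3=4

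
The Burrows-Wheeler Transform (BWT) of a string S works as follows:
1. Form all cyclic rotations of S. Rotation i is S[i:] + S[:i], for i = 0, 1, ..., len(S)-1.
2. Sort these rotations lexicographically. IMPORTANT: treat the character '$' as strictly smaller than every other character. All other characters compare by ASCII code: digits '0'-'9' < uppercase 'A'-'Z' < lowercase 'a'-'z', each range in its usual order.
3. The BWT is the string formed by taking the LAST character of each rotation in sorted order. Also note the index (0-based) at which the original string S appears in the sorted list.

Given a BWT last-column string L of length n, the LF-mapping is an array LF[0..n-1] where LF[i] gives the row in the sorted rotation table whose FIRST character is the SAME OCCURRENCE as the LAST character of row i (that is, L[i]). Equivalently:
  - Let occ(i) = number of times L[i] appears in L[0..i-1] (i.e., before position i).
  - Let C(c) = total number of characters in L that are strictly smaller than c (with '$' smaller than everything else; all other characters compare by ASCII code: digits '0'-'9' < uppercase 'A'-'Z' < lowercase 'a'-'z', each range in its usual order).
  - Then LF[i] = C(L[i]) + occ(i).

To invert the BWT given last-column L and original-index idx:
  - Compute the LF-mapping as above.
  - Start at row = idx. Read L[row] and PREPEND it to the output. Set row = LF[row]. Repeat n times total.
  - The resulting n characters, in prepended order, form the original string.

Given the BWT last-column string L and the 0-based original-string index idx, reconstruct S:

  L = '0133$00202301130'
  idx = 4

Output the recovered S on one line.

LF mapping: 1 7 12 13 0 2 3 10 4 11 14 5 8 9 15 6
Walk LF starting at row 4, prepending L[row]:
  step 1: row=4, L[4]='$', prepend. Next row=LF[4]=0
  step 2: row=0, L[0]='0', prepend. Next row=LF[0]=1
  step 3: row=1, L[1]='1', prepend. Next row=LF[1]=7
  step 4: row=7, L[7]='2', prepend. Next row=LF[7]=10
  step 5: row=10, L[10]='3', prepend. Next row=LF[10]=14
  step 6: row=14, L[14]='3', prepend. Next row=LF[14]=15
  step 7: row=15, L[15]='0', prepend. Next row=LF[15]=6
  step 8: row=6, L[6]='0', prepend. Next row=LF[6]=3
  step 9: row=3, L[3]='3', prepend. Next row=LF[3]=13
  step 10: row=13, L[13]='1', prepend. Next row=LF[13]=9
  step 11: row=9, L[9]='2', prepend. Next row=LF[9]=11
  step 12: row=11, L[11]='0', prepend. Next row=LF[11]=5
  step 13: row=5, L[5]='0', prepend. Next row=LF[5]=2
  step 14: row=2, L[2]='3', prepend. Next row=LF[2]=12
  step 15: row=12, L[12]='1', prepend. Next row=LF[12]=8
  step 16: row=8, L[8]='0', prepend. Next row=LF[8]=4
Reversed output: 013002130033210$

Answer: 013002130033210$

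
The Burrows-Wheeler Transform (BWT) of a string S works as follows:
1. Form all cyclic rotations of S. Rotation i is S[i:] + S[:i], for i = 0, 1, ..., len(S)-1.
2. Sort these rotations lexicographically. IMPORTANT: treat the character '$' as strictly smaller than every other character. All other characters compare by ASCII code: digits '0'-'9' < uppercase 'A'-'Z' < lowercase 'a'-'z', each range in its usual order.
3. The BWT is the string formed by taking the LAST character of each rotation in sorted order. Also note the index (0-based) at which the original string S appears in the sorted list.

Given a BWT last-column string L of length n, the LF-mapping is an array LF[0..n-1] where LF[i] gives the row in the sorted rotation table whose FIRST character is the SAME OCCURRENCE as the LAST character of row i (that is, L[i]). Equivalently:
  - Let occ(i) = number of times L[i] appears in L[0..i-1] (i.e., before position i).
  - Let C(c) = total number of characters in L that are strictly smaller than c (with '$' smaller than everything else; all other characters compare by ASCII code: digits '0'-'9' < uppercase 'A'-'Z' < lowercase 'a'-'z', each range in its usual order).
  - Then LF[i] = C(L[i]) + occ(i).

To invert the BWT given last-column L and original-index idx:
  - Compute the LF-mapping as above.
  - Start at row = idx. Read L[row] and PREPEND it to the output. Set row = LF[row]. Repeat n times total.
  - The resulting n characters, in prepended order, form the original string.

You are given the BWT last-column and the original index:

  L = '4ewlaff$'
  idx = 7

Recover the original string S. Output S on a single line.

Answer: waffle4$

Derivation:
LF mapping: 1 3 7 6 2 4 5 0
Walk LF starting at row 7, prepending L[row]:
  step 1: row=7, L[7]='$', prepend. Next row=LF[7]=0
  step 2: row=0, L[0]='4', prepend. Next row=LF[0]=1
  step 3: row=1, L[1]='e', prepend. Next row=LF[1]=3
  step 4: row=3, L[3]='l', prepend. Next row=LF[3]=6
  step 5: row=6, L[6]='f', prepend. Next row=LF[6]=5
  step 6: row=5, L[5]='f', prepend. Next row=LF[5]=4
  step 7: row=4, L[4]='a', prepend. Next row=LF[4]=2
  step 8: row=2, L[2]='w', prepend. Next row=LF[2]=7
Reversed output: waffle4$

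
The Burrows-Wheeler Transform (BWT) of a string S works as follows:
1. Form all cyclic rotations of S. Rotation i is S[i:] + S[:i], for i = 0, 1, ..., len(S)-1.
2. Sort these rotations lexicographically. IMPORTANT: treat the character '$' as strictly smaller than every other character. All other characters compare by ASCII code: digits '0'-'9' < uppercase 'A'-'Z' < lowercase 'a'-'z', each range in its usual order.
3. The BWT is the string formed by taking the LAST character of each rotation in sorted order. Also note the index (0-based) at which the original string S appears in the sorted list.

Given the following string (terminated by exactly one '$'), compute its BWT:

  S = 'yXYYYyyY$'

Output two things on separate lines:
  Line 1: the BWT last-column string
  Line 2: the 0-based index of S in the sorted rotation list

Answer: YyyXYY$yY
6

Derivation:
All 9 rotations (rotation i = S[i:]+S[:i]):
  rot[0] = yXYYYyyY$
  rot[1] = XYYYyyY$y
  rot[2] = YYYyyY$yX
  rot[3] = YYyyY$yXY
  rot[4] = YyyY$yXYY
  rot[5] = yyY$yXYYY
  rot[6] = yY$yXYYYy
  rot[7] = Y$yXYYYyy
  rot[8] = $yXYYYyyY
Sorted (with $ < everything):
  sorted[0] = $yXYYYyyY  (last char: 'Y')
  sorted[1] = XYYYyyY$y  (last char: 'y')
  sorted[2] = Y$yXYYYyy  (last char: 'y')
  sorted[3] = YYYyyY$yX  (last char: 'X')
  sorted[4] = YYyyY$yXY  (last char: 'Y')
  sorted[5] = YyyY$yXYY  (last char: 'Y')
  sorted[6] = yXYYYyyY$  (last char: '$')
  sorted[7] = yY$yXYYYy  (last char: 'y')
  sorted[8] = yyY$yXYYY  (last char: 'Y')
Last column: YyyXYY$yY
Original string S is at sorted index 6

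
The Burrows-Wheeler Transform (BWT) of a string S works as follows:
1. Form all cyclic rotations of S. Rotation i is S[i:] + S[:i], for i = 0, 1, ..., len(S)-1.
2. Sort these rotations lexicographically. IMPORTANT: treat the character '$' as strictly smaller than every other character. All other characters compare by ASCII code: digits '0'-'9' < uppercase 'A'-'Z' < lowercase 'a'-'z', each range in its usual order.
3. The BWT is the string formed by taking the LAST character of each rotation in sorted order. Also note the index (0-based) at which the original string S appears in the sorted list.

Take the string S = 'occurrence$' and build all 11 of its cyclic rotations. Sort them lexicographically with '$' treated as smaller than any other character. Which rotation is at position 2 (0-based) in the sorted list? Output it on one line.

Answer: ce$occurren

Derivation:
All 11 rotations (rotation i = S[i:]+S[:i]):
  rot[0] = occurrence$
  rot[1] = ccurrence$o
  rot[2] = currence$oc
  rot[3] = urrence$occ
  rot[4] = rrence$occu
  rot[5] = rence$occur
  rot[6] = ence$occurr
  rot[7] = nce$occurre
  rot[8] = ce$occurren
  rot[9] = e$occurrenc
  rot[10] = $occurrence
Sorted (with $ < everything):
  sorted[0] = $occurrence
  sorted[1] = ccurrence$o
  sorted[2] = ce$occurren
  sorted[3] = currence$oc
  sorted[4] = e$occurrenc
  sorted[5] = ence$occurr
  sorted[6] = nce$occurre
  sorted[7] = occurrence$
  sorted[8] = rence$occur
  sorted[9] = rrence$occu
  sorted[10] = urrence$occ
sorted[2] = ce$occurren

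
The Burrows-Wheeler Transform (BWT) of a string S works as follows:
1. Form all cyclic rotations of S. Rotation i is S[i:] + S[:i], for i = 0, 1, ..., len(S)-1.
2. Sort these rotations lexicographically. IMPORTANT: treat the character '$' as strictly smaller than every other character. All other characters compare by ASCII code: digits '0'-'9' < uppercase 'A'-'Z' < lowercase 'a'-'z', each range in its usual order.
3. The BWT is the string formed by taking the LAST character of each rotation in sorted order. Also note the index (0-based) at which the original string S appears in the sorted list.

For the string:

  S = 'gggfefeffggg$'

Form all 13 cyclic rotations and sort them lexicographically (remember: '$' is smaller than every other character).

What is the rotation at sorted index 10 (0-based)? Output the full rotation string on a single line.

All 13 rotations (rotation i = S[i:]+S[:i]):
  rot[0] = gggfefeffggg$
  rot[1] = ggfefeffggg$g
  rot[2] = gfefeffggg$gg
  rot[3] = fefeffggg$ggg
  rot[4] = efeffggg$gggf
  rot[5] = feffggg$gggfe
  rot[6] = effggg$gggfef
  rot[7] = ffggg$gggfefe
  rot[8] = fggg$gggfefef
  rot[9] = ggg$gggfefeff
  rot[10] = gg$gggfefeffg
  rot[11] = g$gggfefeffgg
  rot[12] = $gggfefeffggg
Sorted (with $ < everything):
  sorted[0] = $gggfefeffggg
  sorted[1] = efeffggg$gggf
  sorted[2] = effggg$gggfef
  sorted[3] = fefeffggg$ggg
  sorted[4] = feffggg$gggfe
  sorted[5] = ffggg$gggfefe
  sorted[6] = fggg$gggfefef
  sorted[7] = g$gggfefeffgg
  sorted[8] = gfefeffggg$gg
  sorted[9] = gg$gggfefeffg
  sorted[10] = ggfefeffggg$g
  sorted[11] = ggg$gggfefeff
  sorted[12] = gggfefeffggg$
sorted[10] = ggfefeffggg$g

Answer: ggfefeffggg$g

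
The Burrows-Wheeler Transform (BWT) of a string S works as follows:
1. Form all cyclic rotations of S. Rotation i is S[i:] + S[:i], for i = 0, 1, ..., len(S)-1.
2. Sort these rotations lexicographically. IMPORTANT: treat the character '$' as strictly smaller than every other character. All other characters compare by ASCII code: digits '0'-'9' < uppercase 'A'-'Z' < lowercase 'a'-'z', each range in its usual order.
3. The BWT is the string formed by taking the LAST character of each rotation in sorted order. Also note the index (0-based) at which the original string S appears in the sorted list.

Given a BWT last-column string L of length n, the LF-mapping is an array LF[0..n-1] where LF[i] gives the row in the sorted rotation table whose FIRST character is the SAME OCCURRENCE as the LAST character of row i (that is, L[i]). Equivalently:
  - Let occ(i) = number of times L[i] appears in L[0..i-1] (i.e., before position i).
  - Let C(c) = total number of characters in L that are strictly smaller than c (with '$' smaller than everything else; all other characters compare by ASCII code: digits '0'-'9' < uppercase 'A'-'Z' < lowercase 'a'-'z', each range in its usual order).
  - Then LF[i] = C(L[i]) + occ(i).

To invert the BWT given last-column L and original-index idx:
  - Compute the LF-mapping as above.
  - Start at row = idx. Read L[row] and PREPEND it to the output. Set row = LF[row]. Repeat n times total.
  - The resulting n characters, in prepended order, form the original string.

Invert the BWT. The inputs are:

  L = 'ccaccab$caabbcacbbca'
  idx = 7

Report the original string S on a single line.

Answer: bacccabcbbccaaacabc$

Derivation:
LF mapping: 12 13 1 14 15 2 7 0 16 3 4 8 9 17 5 18 10 11 19 6
Walk LF starting at row 7, prepending L[row]:
  step 1: row=7, L[7]='$', prepend. Next row=LF[7]=0
  step 2: row=0, L[0]='c', prepend. Next row=LF[0]=12
  step 3: row=12, L[12]='b', prepend. Next row=LF[12]=9
  step 4: row=9, L[9]='a', prepend. Next row=LF[9]=3
  step 5: row=3, L[3]='c', prepend. Next row=LF[3]=14
  step 6: row=14, L[14]='a', prepend. Next row=LF[14]=5
  step 7: row=5, L[5]='a', prepend. Next row=LF[5]=2
  step 8: row=2, L[2]='a', prepend. Next row=LF[2]=1
  step 9: row=1, L[1]='c', prepend. Next row=LF[1]=13
  step 10: row=13, L[13]='c', prepend. Next row=LF[13]=17
  step 11: row=17, L[17]='b', prepend. Next row=LF[17]=11
  step 12: row=11, L[11]='b', prepend. Next row=LF[11]=8
  step 13: row=8, L[8]='c', prepend. Next row=LF[8]=16
  step 14: row=16, L[16]='b', prepend. Next row=LF[16]=10
  step 15: row=10, L[10]='a', prepend. Next row=LF[10]=4
  step 16: row=4, L[4]='c', prepend. Next row=LF[4]=15
  step 17: row=15, L[15]='c', prepend. Next row=LF[15]=18
  step 18: row=18, L[18]='c', prepend. Next row=LF[18]=19
  step 19: row=19, L[19]='a', prepend. Next row=LF[19]=6
  step 20: row=6, L[6]='b', prepend. Next row=LF[6]=7
Reversed output: bacccabcbbccaaacabc$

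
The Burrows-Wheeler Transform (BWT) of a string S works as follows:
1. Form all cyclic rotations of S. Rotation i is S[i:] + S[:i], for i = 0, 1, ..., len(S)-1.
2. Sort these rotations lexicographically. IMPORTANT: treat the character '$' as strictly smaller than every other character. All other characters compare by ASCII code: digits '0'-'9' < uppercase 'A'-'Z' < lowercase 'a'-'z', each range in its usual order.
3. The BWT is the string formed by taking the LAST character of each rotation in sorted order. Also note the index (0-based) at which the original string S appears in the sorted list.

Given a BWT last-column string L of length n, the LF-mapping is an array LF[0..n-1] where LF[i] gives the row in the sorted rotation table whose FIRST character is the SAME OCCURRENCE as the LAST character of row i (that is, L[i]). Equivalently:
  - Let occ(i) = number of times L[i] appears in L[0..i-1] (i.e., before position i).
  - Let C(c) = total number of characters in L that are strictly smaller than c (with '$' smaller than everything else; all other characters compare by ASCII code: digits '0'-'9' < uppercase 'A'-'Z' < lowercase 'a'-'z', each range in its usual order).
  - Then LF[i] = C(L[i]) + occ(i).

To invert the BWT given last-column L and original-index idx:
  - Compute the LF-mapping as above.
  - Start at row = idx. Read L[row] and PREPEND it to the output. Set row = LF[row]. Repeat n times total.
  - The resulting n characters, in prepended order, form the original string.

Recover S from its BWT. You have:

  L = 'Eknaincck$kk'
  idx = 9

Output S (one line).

LF mapping: 1 6 10 2 5 11 3 4 7 0 8 9
Walk LF starting at row 9, prepending L[row]:
  step 1: row=9, L[9]='$', prepend. Next row=LF[9]=0
  step 2: row=0, L[0]='E', prepend. Next row=LF[0]=1
  step 3: row=1, L[1]='k', prepend. Next row=LF[1]=6
  step 4: row=6, L[6]='c', prepend. Next row=LF[6]=3
  step 5: row=3, L[3]='a', prepend. Next row=LF[3]=2
  step 6: row=2, L[2]='n', prepend. Next row=LF[2]=10
  step 7: row=10, L[10]='k', prepend. Next row=LF[10]=8
  step 8: row=8, L[8]='k', prepend. Next row=LF[8]=7
  step 9: row=7, L[7]='c', prepend. Next row=LF[7]=4
  step 10: row=4, L[4]='i', prepend. Next row=LF[4]=5
  step 11: row=5, L[5]='n', prepend. Next row=LF[5]=11
  step 12: row=11, L[11]='k', prepend. Next row=LF[11]=9
Reversed output: knickknackE$

Answer: knickknackE$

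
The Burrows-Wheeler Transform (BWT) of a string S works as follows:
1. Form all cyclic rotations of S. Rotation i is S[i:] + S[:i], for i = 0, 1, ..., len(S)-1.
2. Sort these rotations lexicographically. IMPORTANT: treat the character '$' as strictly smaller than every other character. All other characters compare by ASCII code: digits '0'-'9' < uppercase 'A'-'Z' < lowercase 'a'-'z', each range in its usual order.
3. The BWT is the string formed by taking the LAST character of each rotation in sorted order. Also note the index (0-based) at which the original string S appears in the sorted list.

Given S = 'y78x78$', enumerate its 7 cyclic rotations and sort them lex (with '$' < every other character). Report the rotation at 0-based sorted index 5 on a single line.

Answer: x78$y78

Derivation:
All 7 rotations (rotation i = S[i:]+S[:i]):
  rot[0] = y78x78$
  rot[1] = 78x78$y
  rot[2] = 8x78$y7
  rot[3] = x78$y78
  rot[4] = 78$y78x
  rot[5] = 8$y78x7
  rot[6] = $y78x78
Sorted (with $ < everything):
  sorted[0] = $y78x78
  sorted[1] = 78$y78x
  sorted[2] = 78x78$y
  sorted[3] = 8$y78x7
  sorted[4] = 8x78$y7
  sorted[5] = x78$y78
  sorted[6] = y78x78$
sorted[5] = x78$y78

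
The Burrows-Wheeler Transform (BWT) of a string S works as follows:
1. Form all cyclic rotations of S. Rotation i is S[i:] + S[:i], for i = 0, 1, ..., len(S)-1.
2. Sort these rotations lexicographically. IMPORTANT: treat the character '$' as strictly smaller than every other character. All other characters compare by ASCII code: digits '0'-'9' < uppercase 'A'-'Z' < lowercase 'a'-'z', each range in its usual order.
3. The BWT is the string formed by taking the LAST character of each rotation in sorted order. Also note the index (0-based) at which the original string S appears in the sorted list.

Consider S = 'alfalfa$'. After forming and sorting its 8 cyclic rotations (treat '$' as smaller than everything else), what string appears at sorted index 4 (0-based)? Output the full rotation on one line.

All 8 rotations (rotation i = S[i:]+S[:i]):
  rot[0] = alfalfa$
  rot[1] = lfalfa$a
  rot[2] = falfa$al
  rot[3] = alfa$alf
  rot[4] = lfa$alfa
  rot[5] = fa$alfal
  rot[6] = a$alfalf
  rot[7] = $alfalfa
Sorted (with $ < everything):
  sorted[0] = $alfalfa
  sorted[1] = a$alfalf
  sorted[2] = alfa$alf
  sorted[3] = alfalfa$
  sorted[4] = fa$alfal
  sorted[5] = falfa$al
  sorted[6] = lfa$alfa
  sorted[7] = lfalfa$a
sorted[4] = fa$alfal

Answer: fa$alfal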